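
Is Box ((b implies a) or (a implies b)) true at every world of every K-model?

Tableau for the negation not Box ((b implies a) or (a implies b)):
1. not Box ((b implies a) or (a implies b)), 0
2. not ((b implies a) or (a implies b)), 1   [neg-Box-rule on 1: fresh world 1, 0R1]
3. not (b implies a), 1   [neg-or-rule on 2]
4. not (a implies b), 1   [neg-or-rule on 2]
5. b, 1   [neg-implies-rule on 3]
6. not a, 1   [neg-implies-rule on 3]
7. a, 1   [neg-implies-rule on 4]
8. not b, 1   [neg-implies-rule on 4]
Accessibility: 0R1
Branch closes: a and not a both at 1.
All branches of the negation close; one closing branch shown above.

Valid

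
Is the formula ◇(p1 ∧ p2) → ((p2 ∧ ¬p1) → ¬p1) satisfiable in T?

1. ◇(p1 ∧ p2) → ((p2 ∧ ¬p1) → ¬p1), u
2. (p2 ∧ ¬p1) → ¬p1, u
3. ¬p1, u
Accessibility: uRu

Satisfiable (open branch found)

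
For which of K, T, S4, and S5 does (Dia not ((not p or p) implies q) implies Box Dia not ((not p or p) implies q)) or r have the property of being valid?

S5

S4-tableau for the negation not ((Dia not ((not p or p) implies q) implies Box Dia not ((not p or p) implies q)) or r):
1. not ((Dia not ((not p or p) implies q) implies Box Dia not ((not p or p) implies q)) or r), u
2. not (Dia not ((not p or p) implies q) implies Box Dia not ((not p or p) implies q)), u
3. not r, u
4. Dia not ((not p or p) implies q), u
5. not Box Dia not ((not p or p) implies q), u
6. not ((not p or p) implies q), v
7. not p or p, v
8. not q, v
9. p, v
10. not Dia not ((not p or p) implies q), w
11. (not p or p) implies q, w
12. q, w
Accessibility: uRu, uRv, uRw, vRv, wRw
Complete open branch: countermodel on an S4-frame, so not valid in S4, nor in K, T (the same frame is also a K-frame and a T-frame).
S5-tableau for the negation not ((Dia not ((not p or p) implies q) implies Box Dia not ((not p or p) implies q)) or r):
1. not ((Dia not ((not p or p) implies q) implies Box Dia not ((not p or p) implies q)) or r), u
2. not (Dia not ((not p or p) implies q) implies Box Dia not ((not p or p) implies q)), u
3. not r, u
4. Dia not ((not p or p) implies q), u
5. not Box Dia not ((not p or p) implies q), u
6. not ((not p or p) implies q), v
7. not p or p, v
8. not q, v
9. p, v
10. not Dia not ((not p or p) implies q), w
11. (not p or p) implies q, u
12. (not p or p) implies q, v
13. (not p or p) implies q, w
14. q, u
15. not (not p or p), v
16. not p, v
Accessibility: uRu, uRv, uRw, vRu, vRv, vRw, wRu, wRv, wRw
Branch closes: p and not p both at v.
Every branch closes (one shown): valid in S5.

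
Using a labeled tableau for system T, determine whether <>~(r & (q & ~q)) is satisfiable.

1. <>~(r & (q & ~q)), u
2. ~(r & (q & ~q)), v
3. ~(q & ~q), v
4. q, v
Accessibility: uRu, uRv, vRv

Satisfiable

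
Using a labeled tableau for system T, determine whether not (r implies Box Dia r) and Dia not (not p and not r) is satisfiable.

Yes, satisfiable

1. not (r implies Box Dia r) and Dia not (not p and not r), 0
2. not (r implies Box Dia r), 0
3. Dia not (not p and not r), 0
4. r, 0
5. not Box Dia r, 0
6. not (not p and not r), 1
7. r, 1
8. not Dia r, 2
9. not r, 2
Accessibility: 0R0, 0R1, 0R2, 1R1, 2R2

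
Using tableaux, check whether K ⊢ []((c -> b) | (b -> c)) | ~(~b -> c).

Tableau for the negation ~([]((c -> b) | (b -> c)) | ~(~b -> c)):
1. ~([]((c -> b) | (b -> c)) | ~(~b -> c)), u
2. ~[]((c -> b) | (b -> c)), u   [~|-rule on 1]
3. ~b -> c, u   [~|-rule on 1]
4. c, u   [->-rule on 3 (branches; this branch)]
5. ~((c -> b) | (b -> c)), v   [~[]-rule on 2: fresh world v, uRv]
6. ~(c -> b), v   [~|-rule on 5]
7. ~(b -> c), v   [~|-rule on 5]
8. c, v   [~->-rule on 6]
9. ~b, v   [~->-rule on 6]
10. b, v   [~->-rule on 7]
11. ~c, v   [~->-rule on 7]
Accessibility: uRv
Branch closes: b and ~b both at v.
All branches of the negation close; one closing branch shown above.

Valid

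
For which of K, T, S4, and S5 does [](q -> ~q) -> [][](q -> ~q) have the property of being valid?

S4-tableau for the negation ~([](q -> ~q) -> [][](q -> ~q)):
1. ~([](q -> ~q) -> [][](q -> ~q)), u
2. [](q -> ~q), u   [~->-rule on 1]
3. ~[][](q -> ~q), u   [~->-rule on 1]
4. q -> ~q, u   [[]-rule on 2 via uRu]
5. ~q, u   [->-rule on 4 (branches; this branch)]
6. ~[](q -> ~q), v   [~[]-rule on 3: fresh world v, uRv]
7. q -> ~q, v   [[]-rule on 2 via uRv]
8. ~q, v   [->-rule on 7 (branches; this branch)]
9. ~(q -> ~q), w   [~[]-rule on 6: fresh world w, vRw]
10. q, w   [~->-rule on 9]
11. q -> ~q, w   [[]-rule on 2 via uRw]
12. ~q, w   [->-rule on 11 (branches; this branch)]
Accessibility: uRu, uRv, uRw, vRv, vRw, wRw
Branch closes: q and ~q both at w.
Every branch closes (one shown): valid in S4, hence also in S5 (every theorem of S4 is a theorem of S5).
T-tableau for the negation ~([](q -> ~q) -> [][](q -> ~q)):
1. ~([](q -> ~q) -> [][](q -> ~q)), u
2. [](q -> ~q), u   [~->-rule on 1]
3. ~[][](q -> ~q), u   [~->-rule on 1]
4. q -> ~q, u   [[]-rule on 2 via uRu]
5. ~q, u   [->-rule on 4 (branches; this branch)]
6. ~[](q -> ~q), v   [~[]-rule on 3: fresh world v, uRv]
7. q -> ~q, v   [[]-rule on 2 via uRv]
8. ~q, v   [->-rule on 7 (branches; this branch)]
9. ~(q -> ~q), w   [~[]-rule on 6: fresh world w, vRw]
10. q, w   [~->-rule on 9]
Accessibility: uRu, uRv, vRv, vRw, wRw
Complete open branch: countermodel on a T-frame, so not valid in T, nor in K (the same frame is also a K-frame).

S4, S5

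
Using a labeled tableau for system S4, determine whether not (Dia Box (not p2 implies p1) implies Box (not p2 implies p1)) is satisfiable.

1. not (Dia Box (not p2 implies p1) implies Box (not p2 implies p1)), w0
2. Dia Box (not p2 implies p1), w0
3. not Box (not p2 implies p1), w0
4. Box (not p2 implies p1), w1
5. not p2 implies p1, w1
6. p1, w1
7. not (not p2 implies p1), w2
8. not p2, w2
9. not p1, w2
Accessibility: w0Rw0, w0Rw1, w0Rw2, w1Rw1, w2Rw2

Satisfiable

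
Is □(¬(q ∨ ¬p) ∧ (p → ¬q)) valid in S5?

Tableau for the negation ¬□(¬(q ∨ ¬p) ∧ (p → ¬q)):
1. ¬□(¬(q ∨ ¬p) ∧ (p → ¬q)), 0
2. ¬(¬(q ∨ ¬p) ∧ (p → ¬q)), 1   [¬□-rule on 1: fresh world 1, 0R1]
3. ¬(p → ¬q), 1   [¬∧-rule on 2 (branches; this branch)]
4. p, 1   [¬→-rule on 3]
5. q, 1   [¬→-rule on 3]
Accessibility: 0R0, 0R1, 1R0, 1R1
The negation has an open branch (countermodel exists).

No, not valid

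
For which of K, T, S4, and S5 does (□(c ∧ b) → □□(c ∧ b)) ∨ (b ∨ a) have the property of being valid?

T, S4, S5

T-tableau for the negation ¬((□(c ∧ b) → □□(c ∧ b)) ∨ (b ∨ a)):
1. ¬((□(c ∧ b) → □□(c ∧ b)) ∨ (b ∨ a)), 0
2. ¬(□(c ∧ b) → □□(c ∧ b)), 0   [¬∨-rule on 1]
3. ¬(b ∨ a), 0   [¬∨-rule on 1]
4. □(c ∧ b), 0   [¬→-rule on 2]
5. ¬□□(c ∧ b), 0   [¬→-rule on 2]
6. ¬b, 0   [¬∨-rule on 3]
7. ¬a, 0   [¬∨-rule on 3]
8. c ∧ b, 0   [□-rule on 4 via 0R0]
9. c, 0   [∧-rule on 8]
10. b, 0   [∧-rule on 8]
Accessibility: 0R0
Branch closes: b and ¬b both at 0.
Every branch closes (one shown): valid in T, hence also in S4, S5 (every theorem of T is a theorem of S4 and S5).
K-tableau for the negation ¬((□(c ∧ b) → □□(c ∧ b)) ∨ (b ∨ a)):
1. ¬((□(c ∧ b) → □□(c ∧ b)) ∨ (b ∨ a)), 0
2. ¬(□(c ∧ b) → □□(c ∧ b)), 0   [¬∨-rule on 1]
3. ¬(b ∨ a), 0   [¬∨-rule on 1]
4. □(c ∧ b), 0   [¬→-rule on 2]
5. ¬□□(c ∧ b), 0   [¬→-rule on 2]
6. ¬b, 0   [¬∨-rule on 3]
7. ¬a, 0   [¬∨-rule on 3]
8. ¬□(c ∧ b), 1   [¬□-rule on 5: fresh world 1, 0R1]
9. c ∧ b, 1   [□-rule on 4 via 0R1]
10. c, 1   [∧-rule on 9]
11. b, 1   [∧-rule on 9]
12. ¬(c ∧ b), 2   [¬□-rule on 8: fresh world 2, 1R2]
13. ¬b, 2   [¬∧-rule on 12 (branches; this branch)]
Accessibility: 0R1, 1R2
Complete open branch: countermodel on a K-frame, so not valid in K.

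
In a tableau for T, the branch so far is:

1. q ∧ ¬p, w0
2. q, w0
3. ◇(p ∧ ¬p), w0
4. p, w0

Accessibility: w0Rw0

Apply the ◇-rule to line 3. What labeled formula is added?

a fresh world w1 with w0Rw1, and p ∧ ¬p at w1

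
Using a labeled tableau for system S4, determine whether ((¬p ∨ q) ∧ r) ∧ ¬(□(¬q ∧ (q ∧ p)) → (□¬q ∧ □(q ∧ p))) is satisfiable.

No, unsatisfiable

1. ((¬p ∨ q) ∧ r) ∧ ¬(□(¬q ∧ (q ∧ p)) → (□¬q ∧ □(q ∧ p))), 0
2. (¬p ∨ q) ∧ r, 0
3. ¬(□(¬q ∧ (q ∧ p)) → (□¬q ∧ □(q ∧ p))), 0
4. ¬p ∨ q, 0
5. r, 0
6. □(¬q ∧ (q ∧ p)), 0
7. ¬(□¬q ∧ □(q ∧ p)), 0
8. ¬q ∧ (q ∧ p), 0
9. ¬q, 0
10. q ∧ p, 0
11. q, 0
12. p, 0
Accessibility: 0R0
Branch closes: q and ¬q both at 0.
(One branch shown.) All branches close.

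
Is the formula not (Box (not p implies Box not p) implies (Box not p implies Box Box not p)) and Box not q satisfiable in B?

1. not (Box (not p implies Box not p) implies (Box not p implies Box Box not p)) and Box not q, u
2. not (Box (not p implies Box not p) implies (Box not p implies Box Box not p)), u   [and-rule on 1]
3. Box not q, u   [and-rule on 1]
4. Box (not p implies Box not p), u   [neg-implies-rule on 2]
5. not (Box not p implies Box Box not p), u   [neg-implies-rule on 2]
6. Box not p, u   [neg-implies-rule on 5]
7. not Box Box not p, u   [neg-implies-rule on 5]
8. not q, u   [Box-rule on 3 via uRu]
9. not p implies Box not p, u   [Box-rule on 4 via uRu]
10. not p, u   [Box-rule on 6 via uRu]
11. not Box not p, v   [neg-Box-rule on 7: fresh world v, uRv]
12. not q, v   [Box-rule on 3 via uRv]
13. not p implies Box not p, v   [Box-rule on 4 via uRv]
14. not p, v   [Box-rule on 6 via uRv]
15. Box not p, v   [implies-rule on 13 (branches; this branch)]
16. p, w   [neg-Box-rule on 11: fresh world w, vRw]
17. not p, w   [Box-rule on 15 via vRw]
Accessibility: uRu, uRv, vRu, vRv, vRw, wRv, wRw
Branch closes: p and not p both at w.
All branches of the tableau close; one closing branch shown above.

Unsatisfiable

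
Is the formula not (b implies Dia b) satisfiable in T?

1. not (b implies Dia b), w0
2. b, w0   [neg-implies-rule on 1]
3. not Dia b, w0   [neg-implies-rule on 1]
4. not b, w0   [neg-Dia-rule on 3 via w0Rw0]
Accessibility: w0Rw0
Branch closes: b and not b both at w0.
All branches of the tableau close; one closing branch shown above.

No, unsatisfiable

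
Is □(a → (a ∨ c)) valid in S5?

Yes, valid

Tableau for the negation ¬□(a → (a ∨ c)):
1. ¬□(a → (a ∨ c)), u
2. ¬(a → (a ∨ c)), v   [¬□-rule on 1: fresh world v, uRv]
3. a, v   [¬→-rule on 2]
4. ¬(a ∨ c), v   [¬→-rule on 2]
5. ¬a, v   [¬∨-rule on 4]
6. ¬c, v   [¬∨-rule on 4]
Accessibility: uRu, uRv, vRu, vRv
Branch closes: a and ¬a both at v.
All branches of the negation close; one closing branch shown above.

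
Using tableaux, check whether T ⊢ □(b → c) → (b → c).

Tableau for the negation ¬(□(b → c) → (b → c)):
1. ¬(□(b → c) → (b → c)), u
2. □(b → c), u
3. ¬(b → c), u
4. b, u
5. ¬c, u
6. b → c, u
7. c, u
Accessibility: uRu
Branch closes: c and ¬c both at u.
All branches of the negation close; one closing branch shown above.

Valid in T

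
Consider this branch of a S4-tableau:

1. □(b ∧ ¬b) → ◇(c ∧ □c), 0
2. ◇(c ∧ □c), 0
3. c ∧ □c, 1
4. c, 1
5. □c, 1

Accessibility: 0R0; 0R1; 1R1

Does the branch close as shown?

Not closed

No world carries both an atom and its negation.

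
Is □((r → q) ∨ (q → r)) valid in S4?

Yes, valid

Tableau for the negation ¬□((r → q) ∨ (q → r)):
1. ¬□((r → q) ∨ (q → r)), w0
2. ¬((r → q) ∨ (q → r)), w1
3. ¬(r → q), w1
4. ¬(q → r), w1
5. r, w1
6. ¬q, w1
7. q, w1
8. ¬r, w1
Accessibility: w0Rw0, w0Rw1, w1Rw1
Branch closes: q and ¬q both at w1.
Every branch of the negation's tableau closes; the branch above is one of them.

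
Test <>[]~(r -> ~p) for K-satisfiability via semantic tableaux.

1. <>[]~(r -> ~p), w0
2. []~(r -> ~p), w1   [<>-rule on 1: fresh world w1, w0Rw1]
Accessibility: w0Rw1

Satisfiable (open branch found)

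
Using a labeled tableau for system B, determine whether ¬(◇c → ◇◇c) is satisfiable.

No, unsatisfiable

1. ¬(◇c → ◇◇c), u
2. ◇c, u
3. ¬◇◇c, u
4. ¬◇c, u
5. ¬c, u
6. c, v
7. ¬◇c, v
8. ¬c, v
Accessibility: uRu, uRv, vRu, vRv
Branch closes: c and ¬c both at v.
All branches of the tableau close; one closing branch shown above.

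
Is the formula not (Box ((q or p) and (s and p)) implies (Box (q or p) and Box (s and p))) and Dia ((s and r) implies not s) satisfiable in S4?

1. not (Box ((q or p) and (s and p)) implies (Box (q or p) and Box (s and p))) and Dia ((s and r) implies not s), 0
2. not (Box ((q or p) and (s and p)) implies (Box (q or p) and Box (s and p))), 0
3. Dia ((s and r) implies not s), 0
4. Box ((q or p) and (s and p)), 0
5. not (Box (q or p) and Box (s and p)), 0
6. (q or p) and (s and p), 0
7. q or p, 0
8. s and p, 0
9. s, 0
10. p, 0
11. not Box (s and p), 0
12. (s and r) implies not s, 1
13. (q or p) and (s and p), 1
14. q or p, 1
15. s and p, 1
16. s, 1
17. p, 1
18. not (s and r), 1
19. not r, 1
20. not (s and p), 2
21. (q or p) and (s and p), 2
22. q or p, 2
23. s and p, 2
24. s, 2
25. p, 2
26. not p, 2
Accessibility: 0R0, 0R1, 0R2, 1R1, 2R2
Branch closes: p and not p both at 2.
All branches of the tableau close; one closing branch shown above.

Unsatisfiable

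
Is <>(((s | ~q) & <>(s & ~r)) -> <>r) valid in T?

Tableau for the negation ~<>(((s | ~q) & <>(s & ~r)) -> <>r):
1. ~<>(((s | ~q) & <>(s & ~r)) -> <>r), 0
2. ~(((s | ~q) & <>(s & ~r)) -> <>r), 0
3. (s | ~q) & <>(s & ~r), 0
4. ~<>r, 0
5. s | ~q, 0
6. <>(s & ~r), 0
7. ~r, 0
8. ~q, 0
9. s & ~r, 1
10. s, 1
11. ~r, 1
12. ~(((s | ~q) & <>(s & ~r)) -> <>r), 1
13. (s | ~q) & <>(s & ~r), 1
14. ~<>r, 1
15. s | ~q, 1
16. <>(s & ~r), 1
17. ~q, 1
18. s & ~r, 2
19. s, 2
20. ~r, 2
Accessibility: 0R0, 0R1, 1R1, 1R2, 2R2
The negation has an open branch (countermodel exists).

Invalid (countermodel exists)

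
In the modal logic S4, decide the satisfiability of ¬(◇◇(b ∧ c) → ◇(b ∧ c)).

No, unsatisfiable

1. ¬(◇◇(b ∧ c) → ◇(b ∧ c)), w0
2. ◇◇(b ∧ c), w0
3. ¬◇(b ∧ c), w0
4. ¬(b ∧ c), w0
5. ¬c, w0
6. ◇(b ∧ c), w1
7. ¬(b ∧ c), w1
8. ¬c, w1
9. b ∧ c, w2
10. b, w2
11. c, w2
12. ¬(b ∧ c), w2
13. ¬c, w2
Accessibility: w0Rw0, w0Rw1, w0Rw2, w1Rw1, w1Rw2, w2Rw2
Branch closes: c and ¬c both at w2.
(One branch shown.) All branches close.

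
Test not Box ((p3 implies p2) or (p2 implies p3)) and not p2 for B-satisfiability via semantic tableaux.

1. not Box ((p3 implies p2) or (p2 implies p3)) and not p2, w0
2. not Box ((p3 implies p2) or (p2 implies p3)), w0   [and-rule on 1]
3. not p2, w0   [and-rule on 1]
4. not ((p3 implies p2) or (p2 implies p3)), w1   [neg-Box-rule on 2: fresh world w1, w0Rw1]
5. not (p3 implies p2), w1   [neg-or-rule on 4]
6. not (p2 implies p3), w1   [neg-or-rule on 4]
7. p3, w1   [neg-implies-rule on 5]
8. not p2, w1   [neg-implies-rule on 5]
9. p2, w1   [neg-implies-rule on 6]
10. not p3, w1   [neg-implies-rule on 6]
Accessibility: w0Rw0, w0Rw1, w1Rw0, w1Rw1
Branch closes: p2 and not p2 both at w1.
Every branch closes; the branch above is one of them.

Unsatisfiable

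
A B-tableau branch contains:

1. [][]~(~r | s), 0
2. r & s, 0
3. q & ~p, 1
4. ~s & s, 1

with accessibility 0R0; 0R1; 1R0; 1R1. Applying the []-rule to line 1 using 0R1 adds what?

[]~(~r | s), 1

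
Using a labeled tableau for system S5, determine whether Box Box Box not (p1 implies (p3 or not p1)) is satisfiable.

Satisfiable

1. Box Box Box not (p1 implies (p3 or not p1)), u
2. Box Box not (p1 implies (p3 or not p1)), u   [Box-rule on 1 via uRu]
3. Box not (p1 implies (p3 or not p1)), u   [Box-rule on 2 via uRu]
4. not (p1 implies (p3 or not p1)), u   [Box-rule on 3 via uRu]
5. p1, u   [neg-implies-rule on 4]
6. not (p3 or not p1), u   [neg-implies-rule on 4]
7. not p3, u   [neg-or-rule on 6]
Accessibility: uRu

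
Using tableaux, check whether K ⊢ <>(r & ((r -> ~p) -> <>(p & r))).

Tableau for the negation ~<>(r & ((r -> ~p) -> <>(p & r))):
1. ~<>(r & ((r -> ~p) -> <>(p & r))), u
The negation has an open branch (countermodel exists).

Invalid (countermodel exists)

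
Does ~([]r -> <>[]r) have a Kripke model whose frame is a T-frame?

1. ~([]r -> <>[]r), u
2. []r, u
3. ~<>[]r, u
4. r, u
5. ~[]r, u
6. ~r, v
7. r, v
Accessibility: uRu, uRv, vRv
Branch closes: r and ~r both at v.
(One branch shown.) All branches close.

Unsatisfiable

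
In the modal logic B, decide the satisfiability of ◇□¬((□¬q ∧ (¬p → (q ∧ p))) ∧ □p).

1. ◇□¬((□¬q ∧ (¬p → (q ∧ p))) ∧ □p), 0
2. □¬((□¬q ∧ (¬p → (q ∧ p))) ∧ □p), 1
3. ¬((□¬q ∧ (¬p → (q ∧ p))) ∧ □p), 0
4. ¬((□¬q ∧ (¬p → (q ∧ p))) ∧ □p), 1
5. ¬□p, 0
6. ¬□p, 1
7. ¬p, 2
8. ¬p, 3
9. ¬((□¬q ∧ (¬p → (q ∧ p))) ∧ □p), 3
10. ¬□p, 3
11. ¬p, 4
Accessibility: 0R0, 0R1, 0R2, 1R0, 1R1, 1R3, 2R0, 2R2, 3R1, 3R3, 3R4, 4R3, 4R4

Satisfiable (open branch found)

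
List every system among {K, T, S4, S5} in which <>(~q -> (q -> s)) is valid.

T, S4, S5

T-tableau for the negation ~<>(~q -> (q -> s)):
1. ~<>(~q -> (q -> s)), w0
2. ~(~q -> (q -> s)), w0
3. ~q, w0
4. ~(q -> s), w0
5. q, w0
6. ~s, w0
Accessibility: w0Rw0
Branch closes: q and ~q both at w0.
Every branch closes (one shown): valid in T, hence also in S4, S5 (every theorem of T is a theorem of S4 and S5).
K-tableau for the negation ~<>(~q -> (q -> s)):
1. ~<>(~q -> (q -> s)), w0
Complete open branch: countermodel on a K-frame, so not valid in K.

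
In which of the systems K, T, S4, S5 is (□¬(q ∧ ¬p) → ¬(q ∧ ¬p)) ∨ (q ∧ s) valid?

T-tableau for the negation ¬((□¬(q ∧ ¬p) → ¬(q ∧ ¬p)) ∨ (q ∧ s)):
1. ¬((□¬(q ∧ ¬p) → ¬(q ∧ ¬p)) ∨ (q ∧ s)), u
2. ¬(□¬(q ∧ ¬p) → ¬(q ∧ ¬p)), u
3. ¬(q ∧ s), u
4. □¬(q ∧ ¬p), u
5. q ∧ ¬p, u
6. q, u
7. ¬p, u
8. ¬(q ∧ ¬p), u
9. ¬s, u
10. p, u
Accessibility: uRu
Branch closes: p and ¬p both at u.
Every branch closes (one shown): valid in T, hence also in S4, S5 (every theorem of T is a theorem of S4 and S5).
K-tableau for the negation ¬((□¬(q ∧ ¬p) → ¬(q ∧ ¬p)) ∨ (q ∧ s)):
1. ¬((□¬(q ∧ ¬p) → ¬(q ∧ ¬p)) ∨ (q ∧ s)), u
2. ¬(□¬(q ∧ ¬p) → ¬(q ∧ ¬p)), u
3. ¬(q ∧ s), u
4. □¬(q ∧ ¬p), u
5. q ∧ ¬p, u
6. q, u
7. ¬p, u
8. ¬s, u
Complete open branch: countermodel on a K-frame, so not valid in K.

T, S4, S5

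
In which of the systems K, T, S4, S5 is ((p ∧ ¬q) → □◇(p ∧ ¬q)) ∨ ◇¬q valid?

T, S4, S5

K-tableau for the negation ¬(((p ∧ ¬q) → □◇(p ∧ ¬q)) ∨ ◇¬q):
1. ¬(((p ∧ ¬q) → □◇(p ∧ ¬q)) ∨ ◇¬q), w0
2. ¬((p ∧ ¬q) → □◇(p ∧ ¬q)), w0   [¬∨-rule on 1]
3. ¬◇¬q, w0   [¬∨-rule on 1]
4. p ∧ ¬q, w0   [¬→-rule on 2]
5. ¬□◇(p ∧ ¬q), w0   [¬→-rule on 2]
6. p, w0   [∧-rule on 4]
7. ¬q, w0   [∧-rule on 4]
8. ¬◇(p ∧ ¬q), w1   [¬□-rule on 5: fresh world w1, w0Rw1]
9. q, w1   [¬◇-rule on 3 via w0Rw1]
Accessibility: w0Rw1
Complete open branch: countermodel on a K-frame, so not valid in K.
T-tableau for the negation ¬(((p ∧ ¬q) → □◇(p ∧ ¬q)) ∨ ◇¬q):
1. ¬(((p ∧ ¬q) → □◇(p ∧ ¬q)) ∨ ◇¬q), w0
2. ¬((p ∧ ¬q) → □◇(p ∧ ¬q)), w0   [¬∨-rule on 1]
3. ¬◇¬q, w0   [¬∨-rule on 1]
4. p ∧ ¬q, w0   [¬→-rule on 2]
5. ¬□◇(p ∧ ¬q), w0   [¬→-rule on 2]
6. p, w0   [∧-rule on 4]
7. ¬q, w0   [∧-rule on 4]
8. q, w0   [¬◇-rule on 3 via w0Rw0]
Accessibility: w0Rw0
Branch closes: q and ¬q both at w0.
Every branch closes (one shown): valid in T, hence also in S4, S5 (every theorem of T is a theorem of S4 and S5).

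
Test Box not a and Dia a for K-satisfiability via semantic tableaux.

1. Box not a and Dia a, u
2. Box not a, u   [and-rule on 1]
3. Dia a, u   [and-rule on 1]
4. a, v   [Dia-rule on 3: fresh world v, uRv]
5. not a, v   [Box-rule on 2 via uRv]
Accessibility: uRv
Branch closes: a and not a both at v.
Every branch closes; the branch above is one of them.

Unsatisfiable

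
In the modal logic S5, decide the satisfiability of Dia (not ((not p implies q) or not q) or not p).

Yes, satisfiable

1. Dia (not ((not p implies q) or not q) or not p), u
2. not ((not p implies q) or not q) or not p, v
3. not p, v
Accessibility: uRu, uRv, vRu, vRv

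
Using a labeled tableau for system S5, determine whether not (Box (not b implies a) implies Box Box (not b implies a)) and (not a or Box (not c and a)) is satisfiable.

Unsatisfiable

1. not (Box (not b implies a) implies Box Box (not b implies a)) and (not a or Box (not c and a)), u
2. not (Box (not b implies a) implies Box Box (not b implies a)), u   [and-rule on 1]
3. not a or Box (not c and a), u   [and-rule on 1]
4. Box (not b implies a), u   [neg-implies-rule on 2]
5. not Box Box (not b implies a), u   [neg-implies-rule on 2]
6. not b implies a, u   [Box-rule on 4 via uRu]
7. Box (not c and a), u   [or-rule on 3 (branches; this branch)]
8. not c and a, u   [Box-rule on 7 via uRu]
9. not c, u   [and-rule on 8]
10. a, u   [and-rule on 8]
11. not Box (not b implies a), v   [neg-Box-rule on 5: fresh world v, uRv]
12. not b implies a, v   [Box-rule on 4 via uRv]
13. not c and a, v   [Box-rule on 7 via uRv]
14. not c, v   [and-rule on 13]
15. a, v   [and-rule on 13]
16. not (not b implies a), w   [neg-Box-rule on 11: fresh world w, vRw]
17. not b, w   [neg-implies-rule on 16]
18. not a, w   [neg-implies-rule on 16]
19. not b implies a, w   [Box-rule on 4 via uRw]
20. not c and a, w   [Box-rule on 7 via uRw]
21. not c, w   [and-rule on 20]
22. a, w   [and-rule on 20]
Accessibility: uRu, uRv, uRw, vRu, vRv, vRw, wRu, wRv, wRw
Branch closes: a and not a both at w.
(One branch shown.) All branches close.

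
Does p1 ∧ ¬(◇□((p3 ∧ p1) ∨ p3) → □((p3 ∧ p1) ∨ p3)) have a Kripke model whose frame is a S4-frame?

1. p1 ∧ ¬(◇□((p3 ∧ p1) ∨ p3) → □((p3 ∧ p1) ∨ p3)), w0
2. p1, w0
3. ¬(◇□((p3 ∧ p1) ∨ p3) → □((p3 ∧ p1) ∨ p3)), w0
4. ◇□((p3 ∧ p1) ∨ p3), w0
5. ¬□((p3 ∧ p1) ∨ p3), w0
6. □((p3 ∧ p1) ∨ p3), w1
7. (p3 ∧ p1) ∨ p3, w1
8. p3, w1
9. ¬((p3 ∧ p1) ∨ p3), w2
10. ¬(p3 ∧ p1), w2
11. ¬p3, w2
12. ¬p1, w2
Accessibility: w0Rw0, w0Rw1, w0Rw2, w1Rw1, w2Rw2

Satisfiable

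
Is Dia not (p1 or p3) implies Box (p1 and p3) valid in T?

Not valid

Tableau for the negation not (Dia not (p1 or p3) implies Box (p1 and p3)):
1. not (Dia not (p1 or p3) implies Box (p1 and p3)), w0
2. Dia not (p1 or p3), w0
3. not Box (p1 and p3), w0
4. not (p1 or p3), w1
5. not p1, w1
6. not p3, w1
7. not (p1 and p3), w2
8. not p3, w2
Accessibility: w0Rw0, w0Rw1, w0Rw2, w1Rw1, w2Rw2
The negation has an open branch (countermodel exists).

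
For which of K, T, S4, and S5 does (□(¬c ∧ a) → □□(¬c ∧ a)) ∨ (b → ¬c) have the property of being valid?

T, S4, S5

T-tableau for the negation ¬((□(¬c ∧ a) → □□(¬c ∧ a)) ∨ (b → ¬c)):
1. ¬((□(¬c ∧ a) → □□(¬c ∧ a)) ∨ (b → ¬c)), w0
2. ¬(□(¬c ∧ a) → □□(¬c ∧ a)), w0   [¬∨-rule on 1]
3. ¬(b → ¬c), w0   [¬∨-rule on 1]
4. □(¬c ∧ a), w0   [¬→-rule on 2]
5. ¬□□(¬c ∧ a), w0   [¬→-rule on 2]
6. b, w0   [¬→-rule on 3]
7. c, w0   [¬→-rule on 3]
8. ¬c ∧ a, w0   [□-rule on 4 via w0Rw0]
9. ¬c, w0   [∧-rule on 8]
10. a, w0   [∧-rule on 8]
Accessibility: w0Rw0
Branch closes: c and ¬c both at w0.
Every branch closes (one shown): valid in T, hence also in S4, S5 (every theorem of T is a theorem of S4 and S5).
K-tableau for the negation ¬((□(¬c ∧ a) → □□(¬c ∧ a)) ∨ (b → ¬c)):
1. ¬((□(¬c ∧ a) → □□(¬c ∧ a)) ∨ (b → ¬c)), w0
2. ¬(□(¬c ∧ a) → □□(¬c ∧ a)), w0   [¬∨-rule on 1]
3. ¬(b → ¬c), w0   [¬∨-rule on 1]
4. □(¬c ∧ a), w0   [¬→-rule on 2]
5. ¬□□(¬c ∧ a), w0   [¬→-rule on 2]
6. b, w0   [¬→-rule on 3]
7. c, w0   [¬→-rule on 3]
8. ¬□(¬c ∧ a), w1   [¬□-rule on 5: fresh world w1, w0Rw1]
9. ¬c ∧ a, w1   [□-rule on 4 via w0Rw1]
10. ¬c, w1   [∧-rule on 9]
11. a, w1   [∧-rule on 9]
12. ¬(¬c ∧ a), w2   [¬□-rule on 8: fresh world w2, w1Rw2]
13. ¬a, w2   [¬∧-rule on 12 (branches; this branch)]
Accessibility: w0Rw1, w1Rw2
Complete open branch: countermodel on a K-frame, so not valid in K.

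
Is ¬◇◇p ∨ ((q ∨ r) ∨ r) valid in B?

Tableau for the negation ¬(¬◇◇p ∨ ((q ∨ r) ∨ r)):
1. ¬(¬◇◇p ∨ ((q ∨ r) ∨ r)), w0
2. ◇◇p, w0
3. ¬((q ∨ r) ∨ r), w0
4. ¬(q ∨ r), w0
5. ¬r, w0
6. ¬q, w0
7. ◇p, w1
8. p, w2
Accessibility: w0Rw0, w0Rw1, w1Rw0, w1Rw1, w1Rw2, w2Rw1, w2Rw2
The negation has an open branch (countermodel exists).

Invalid (countermodel exists)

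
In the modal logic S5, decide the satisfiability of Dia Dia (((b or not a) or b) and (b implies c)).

Satisfiable (open branch found)

1. Dia Dia (((b or not a) or b) and (b implies c)), 0
2. Dia (((b or not a) or b) and (b implies c)), 1
3. ((b or not a) or b) and (b implies c), 2
4. (b or not a) or b, 2
5. b implies c, 2
6. b, 2
7. c, 2
Accessibility: 0R0, 0R1, 0R2, 1R0, 1R1, 1R2, 2R0, 2R1, 2R2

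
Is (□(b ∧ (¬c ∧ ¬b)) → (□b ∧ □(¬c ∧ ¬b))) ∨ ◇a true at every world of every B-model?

Yes, valid

Tableau for the negation ¬((□(b ∧ (¬c ∧ ¬b)) → (□b ∧ □(¬c ∧ ¬b))) ∨ ◇a):
1. ¬((□(b ∧ (¬c ∧ ¬b)) → (□b ∧ □(¬c ∧ ¬b))) ∨ ◇a), u
2. ¬(□(b ∧ (¬c ∧ ¬b)) → (□b ∧ □(¬c ∧ ¬b))), u
3. ¬◇a, u
4. □(b ∧ (¬c ∧ ¬b)), u
5. ¬(□b ∧ □(¬c ∧ ¬b)), u
6. ¬a, u
7. b ∧ (¬c ∧ ¬b), u
8. b, u
9. ¬c ∧ ¬b, u
10. ¬c, u
11. ¬b, u
Accessibility: uRu
Branch closes: b and ¬b both at u.
All branches of the negation close; one closing branch shown above.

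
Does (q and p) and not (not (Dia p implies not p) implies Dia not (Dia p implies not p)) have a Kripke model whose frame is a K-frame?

1. (q and p) and not (not (Dia p implies not p) implies Dia not (Dia p implies not p)), u
2. q and p, u
3. not (not (Dia p implies not p) implies Dia not (Dia p implies not p)), u
4. q, u
5. p, u
6. not (Dia p implies not p), u
7. not Dia not (Dia p implies not p), u
8. Dia p, u
9. p, v
10. Dia p implies not p, v
11. not Dia p, v
Accessibility: uRv

Satisfiable (open branch found)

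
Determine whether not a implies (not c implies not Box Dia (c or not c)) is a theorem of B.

Invalid (countermodel exists)

Tableau for the negation not (not a implies (not c implies not Box Dia (c or not c))):
1. not (not a implies (not c implies not Box Dia (c or not c))), 0
2. not a, 0   [neg-implies-rule on 1]
3. not (not c implies not Box Dia (c or not c)), 0   [neg-implies-rule on 1]
4. not c, 0   [neg-implies-rule on 3]
5. Box Dia (c or not c), 0   [neg-implies-rule on 3]
6. Dia (c or not c), 0   [Box-rule on 5 via 0R0]
7. c or not c, 1   [Dia-rule on 6: fresh world 1, 0R1]
8. Dia (c or not c), 1   [Box-rule on 5 via 0R1]
9. not c, 1   [or-rule on 7 (branches; this branch)]
10. c or not c, 2   [Dia-rule on 8: fresh world 2, 1R2]
11. not c, 2   [or-rule on 10 (branches; this branch)]
Accessibility: 0R0, 0R1, 1R0, 1R1, 1R2, 2R1, 2R2
The negation has an open branch (countermodel exists).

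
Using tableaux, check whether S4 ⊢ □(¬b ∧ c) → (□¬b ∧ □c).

Tableau for the negation ¬(□(¬b ∧ c) → (□¬b ∧ □c)):
1. ¬(□(¬b ∧ c) → (□¬b ∧ □c)), u
2. □(¬b ∧ c), u   [¬→-rule on 1]
3. ¬(□¬b ∧ □c), u   [¬→-rule on 1]
4. ¬b ∧ c, u   [□-rule on 2 via uRu]
5. ¬b, u   [∧-rule on 4]
6. c, u   [∧-rule on 4]
7. ¬□c, u   [¬∧-rule on 3 (branches; this branch)]
8. ¬c, v   [¬□-rule on 7: fresh world v, uRv]
9. ¬b ∧ c, v   [□-rule on 2 via uRv]
10. ¬b, v   [∧-rule on 9]
11. c, v   [∧-rule on 9]
Accessibility: uRu, uRv, vRv
Branch closes: c and ¬c both at v.
Every branch of the negation's tableau closes; the branch above is one of them.

Yes, valid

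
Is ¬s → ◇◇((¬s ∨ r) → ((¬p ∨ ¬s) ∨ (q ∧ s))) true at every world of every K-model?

Tableau for the negation ¬(¬s → ◇◇((¬s ∨ r) → ((¬p ∨ ¬s) ∨ (q ∧ s)))):
1. ¬(¬s → ◇◇((¬s ∨ r) → ((¬p ∨ ¬s) ∨ (q ∧ s)))), w0
2. ¬s, w0
3. ¬◇◇((¬s ∨ r) → ((¬p ∨ ¬s) ∨ (q ∧ s))), w0
The negation has an open branch (countermodel exists).

Not valid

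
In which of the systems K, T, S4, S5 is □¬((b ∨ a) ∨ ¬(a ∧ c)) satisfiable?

K-tableau for the formula:
1. □¬((b ∨ a) ∨ ¬(a ∧ c)), w0
Complete open branch: satisfiable in K.
T-tableau for the formula:
1. □¬((b ∨ a) ∨ ¬(a ∧ c)), w0
2. ¬((b ∨ a) ∨ ¬(a ∧ c)), w0
3. ¬(b ∨ a), w0
4. a ∧ c, w0
5. ¬b, w0
6. ¬a, w0
7. a, w0
8. c, w0
Accessibility: w0Rw0
Branch closes: a and ¬a both at w0.
Every branch closes (one shown): unsatisfiable in T, hence also in S4, S5 (every S4/S5-frame is a T-frame).

K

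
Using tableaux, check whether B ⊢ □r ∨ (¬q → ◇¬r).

Tableau for the negation ¬(□r ∨ (¬q → ◇¬r)):
1. ¬(□r ∨ (¬q → ◇¬r)), u
2. ¬□r, u   [¬∨-rule on 1]
3. ¬(¬q → ◇¬r), u   [¬∨-rule on 1]
4. ¬q, u   [¬→-rule on 3]
5. ¬◇¬r, u   [¬→-rule on 3]
6. r, u   [¬◇-rule on 5 via uRu]
7. ¬r, v   [¬□-rule on 2: fresh world v, uRv]
8. r, v   [¬◇-rule on 5 via uRv]
Accessibility: uRu, uRv, vRu, vRv
Branch closes: r and ¬r both at v.
Every branch of the negation's tableau closes; the branch above is one of them.

Yes, valid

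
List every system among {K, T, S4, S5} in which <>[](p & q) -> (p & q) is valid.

S5-tableau for the negation ~(<>[](p & q) -> (p & q)):
1. ~(<>[](p & q) -> (p & q)), w0
2. <>[](p & q), w0
3. ~(p & q), w0
4. ~q, w0
5. [](p & q), w1
6. p & q, w0
7. p, w0
8. q, w0
Accessibility: w0Rw0, w0Rw1, w1Rw0, w1Rw1
Branch closes: q and ~q both at w0.
Every branch closes (one shown): valid in S5.
S4-tableau for the negation ~(<>[](p & q) -> (p & q)):
1. ~(<>[](p & q) -> (p & q)), w0
2. <>[](p & q), w0
3. ~(p & q), w0
4. ~q, w0
5. [](p & q), w1
6. p & q, w1
7. p, w1
8. q, w1
Accessibility: w0Rw0, w0Rw1, w1Rw1
Complete open branch: countermodel on an S4-frame, so not valid in S4, nor in K, T (the same frame is also a K-frame and a T-frame).

S5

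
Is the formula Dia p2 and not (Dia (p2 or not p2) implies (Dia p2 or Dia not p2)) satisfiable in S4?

Unsatisfiable

1. Dia p2 and not (Dia (p2 or not p2) implies (Dia p2 or Dia not p2)), u
2. Dia p2, u   [and-rule on 1]
3. not (Dia (p2 or not p2) implies (Dia p2 or Dia not p2)), u   [and-rule on 1]
4. Dia (p2 or not p2), u   [neg-implies-rule on 3]
5. not (Dia p2 or Dia not p2), u   [neg-implies-rule on 3]
6. not Dia p2, u   [neg-or-rule on 5]
7. not Dia not p2, u   [neg-or-rule on 5]
8. not p2, u   [neg-Dia-rule on 6 via uRu]
9. p2, u   [neg-Dia-rule on 7 via uRu]
Accessibility: uRu
Branch closes: p2 and not p2 both at u.
(One branch shown.) All branches close.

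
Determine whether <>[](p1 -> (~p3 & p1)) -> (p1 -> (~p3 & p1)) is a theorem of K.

Not valid

Tableau for the negation ~(<>[](p1 -> (~p3 & p1)) -> (p1 -> (~p3 & p1))):
1. ~(<>[](p1 -> (~p3 & p1)) -> (p1 -> (~p3 & p1))), 0
2. <>[](p1 -> (~p3 & p1)), 0
3. ~(p1 -> (~p3 & p1)), 0
4. p1, 0
5. ~(~p3 & p1), 0
6. p3, 0
7. [](p1 -> (~p3 & p1)), 1
Accessibility: 0R1
The negation has an open branch (countermodel exists).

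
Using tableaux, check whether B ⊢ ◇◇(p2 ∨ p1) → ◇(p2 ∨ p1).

Not valid

Tableau for the negation ¬(◇◇(p2 ∨ p1) → ◇(p2 ∨ p1)):
1. ¬(◇◇(p2 ∨ p1) → ◇(p2 ∨ p1)), u
2. ◇◇(p2 ∨ p1), u
3. ¬◇(p2 ∨ p1), u
4. ¬(p2 ∨ p1), u
5. ¬p2, u
6. ¬p1, u
7. ◇(p2 ∨ p1), v
8. ¬(p2 ∨ p1), v
9. ¬p2, v
10. ¬p1, v
11. p2 ∨ p1, w
12. p1, w
Accessibility: uRu, uRv, vRu, vRv, vRw, wRv, wRw
The negation has an open branch (countermodel exists).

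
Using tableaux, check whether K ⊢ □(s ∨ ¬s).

Tableau for the negation ¬□(s ∨ ¬s):
1. ¬□(s ∨ ¬s), u
2. ¬(s ∨ ¬s), v
3. ¬s, v
4. s, v
Accessibility: uRv
Branch closes: s and ¬s both at v.
Every branch of the negation's tableau closes; the branch above is one of them.

Yes, valid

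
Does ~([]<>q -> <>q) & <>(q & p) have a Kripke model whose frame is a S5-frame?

1. ~([]<>q -> <>q) & <>(q & p), w0
2. ~([]<>q -> <>q), w0
3. <>(q & p), w0
4. []<>q, w0
5. ~<>q, w0
6. <>q, w0
7. ~q, w0
8. q & p, w1
9. q, w1
10. p, w1
11. <>q, w1
12. ~q, w1
Accessibility: w0Rw0, w0Rw1, w1Rw0, w1Rw1
Branch closes: q and ~q both at w1.
All branches of the tableau close; one closing branch shown above.

No, unsatisfiable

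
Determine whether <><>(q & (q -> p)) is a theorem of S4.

No, not valid

Tableau for the negation ~<><>(q & (q -> p)):
1. ~<><>(q & (q -> p)), u
2. ~<>(q & (q -> p)), u
3. ~(q & (q -> p)), u
4. ~(q -> p), u
5. q, u
6. ~p, u
Accessibility: uRu
The negation has an open branch (countermodel exists).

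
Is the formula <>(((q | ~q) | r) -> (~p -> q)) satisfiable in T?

1. <>(((q | ~q) | r) -> (~p -> q)), u
2. ((q | ~q) | r) -> (~p -> q), v
3. ~p -> q, v
4. q, v
Accessibility: uRu, uRv, vRv

Satisfiable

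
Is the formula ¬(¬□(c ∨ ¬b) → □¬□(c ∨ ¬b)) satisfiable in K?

1. ¬(¬□(c ∨ ¬b) → □¬□(c ∨ ¬b)), 0
2. ¬□(c ∨ ¬b), 0
3. ¬□¬□(c ∨ ¬b), 0
4. ¬(c ∨ ¬b), 1
5. ¬c, 1
6. b, 1
7. □(c ∨ ¬b), 2
Accessibility: 0R1, 0R2

Yes, satisfiable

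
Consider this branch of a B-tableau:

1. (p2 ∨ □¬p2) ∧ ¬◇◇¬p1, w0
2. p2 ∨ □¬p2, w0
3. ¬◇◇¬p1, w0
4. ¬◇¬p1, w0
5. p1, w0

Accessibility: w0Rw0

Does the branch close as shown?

No world carries both an atom and its negation.

Not closed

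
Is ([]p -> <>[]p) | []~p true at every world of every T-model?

Tableau for the negation ~(([]p -> <>[]p) | []~p):
1. ~(([]p -> <>[]p) | []~p), 0
2. ~([]p -> <>[]p), 0
3. ~[]~p, 0
4. []p, 0
5. ~<>[]p, 0
6. p, 0
7. ~[]p, 0
8. p, 1
9. ~[]p, 1
10. ~p, 2
11. p, 2
Accessibility: 0R0, 0R1, 0R2, 1R1, 2R2
Branch closes: p and ~p both at 2.
Every branch of the negation's tableau closes; the branch above is one of them.

Yes, valid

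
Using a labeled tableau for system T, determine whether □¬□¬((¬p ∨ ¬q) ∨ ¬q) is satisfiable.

1. □¬□¬((¬p ∨ ¬q) ∨ ¬q), w0
2. ¬□¬((¬p ∨ ¬q) ∨ ¬q), w0
3. (¬p ∨ ¬q) ∨ ¬q, w1
4. ¬□¬((¬p ∨ ¬q) ∨ ¬q), w1
5. ¬q, w1
6. (¬p ∨ ¬q) ∨ ¬q, w2
7. ¬q, w2
Accessibility: w0Rw0, w0Rw1, w1Rw1, w1Rw2, w2Rw2

Satisfiable (open branch found)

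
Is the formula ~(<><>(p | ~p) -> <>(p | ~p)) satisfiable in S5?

1. ~(<><>(p | ~p) -> <>(p | ~p)), w0
2. <><>(p | ~p), w0
3. ~<>(p | ~p), w0
4. ~(p | ~p), w0
5. ~p, w0
6. p, w0
Accessibility: w0Rw0
Branch closes: p and ~p both at w0.
Every branch closes; the branch above is one of them.

Unsatisfiable (every branch closes)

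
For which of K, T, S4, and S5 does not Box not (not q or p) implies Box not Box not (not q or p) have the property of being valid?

S5-tableau for the negation not (not Box not (not q or p) implies Box not Box not (not q or p)):
1. not (not Box not (not q or p) implies Box not Box not (not q or p)), u
2. not Box not (not q or p), u
3. not Box not Box not (not q or p), u
4. not q or p, v
5. p, v
6. Box not (not q or p), w
7. not (not q or p), u
8. q, u
9. not p, u
10. not (not q or p), v
11. q, v
12. not p, v
Accessibility: uRu, uRv, uRw, vRu, vRv, vRw, wRu, wRv, wRw
Branch closes: p and not p both at v.
Every branch closes (one shown): valid in S5.
S4-tableau for the negation not (not Box not (not q or p) implies Box not Box not (not q or p)):
1. not (not Box not (not q or p) implies Box not Box not (not q or p)), u
2. not Box not (not q or p), u
3. not Box not Box not (not q or p), u
4. not q or p, v
5. p, v
6. Box not (not q or p), w
7. not (not q or p), w
8. q, w
9. not p, w
Accessibility: uRu, uRv, uRw, vRv, wRw
Complete open branch: countermodel on an S4-frame, so not valid in S4, nor in K, T (the same frame is also a K-frame and a T-frame).

S5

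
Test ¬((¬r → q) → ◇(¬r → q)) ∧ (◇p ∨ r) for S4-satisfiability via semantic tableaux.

Unsatisfiable (every branch closes)

1. ¬((¬r → q) → ◇(¬r → q)) ∧ (◇p ∨ r), u
2. ¬((¬r → q) → ◇(¬r → q)), u
3. ◇p ∨ r, u
4. ¬r → q, u
5. ¬◇(¬r → q), u
6. ¬(¬r → q), u
7. ¬r, u
8. ¬q, u
9. ◇p, u
10. q, u
Accessibility: uRu
Branch closes: q and ¬q both at u.
(One branch shown.) All branches close.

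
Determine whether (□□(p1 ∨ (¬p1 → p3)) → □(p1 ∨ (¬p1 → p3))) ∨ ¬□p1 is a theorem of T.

Tableau for the negation ¬((□□(p1 ∨ (¬p1 → p3)) → □(p1 ∨ (¬p1 → p3))) ∨ ¬□p1):
1. ¬((□□(p1 ∨ (¬p1 → p3)) → □(p1 ∨ (¬p1 → p3))) ∨ ¬□p1), w0
2. ¬(□□(p1 ∨ (¬p1 → p3)) → □(p1 ∨ (¬p1 → p3))), w0   [¬∨-rule on 1]
3. □p1, w0   [¬∨-rule on 1]
4. □□(p1 ∨ (¬p1 → p3)), w0   [¬→-rule on 2]
5. ¬□(p1 ∨ (¬p1 → p3)), w0   [¬→-rule on 2]
6. p1, w0   [□-rule on 3 via w0Rw0]
7. □(p1 ∨ (¬p1 → p3)), w0   [□-rule on 4 via w0Rw0]
8. p1 ∨ (¬p1 → p3), w0   [□-rule on 7 via w0Rw0]
9. ¬p1 → p3, w0   [∨-rule on 8 (branches; this branch)]
10. p3, w0   [→-rule on 9 (branches; this branch)]
11. ¬(p1 ∨ (¬p1 → p3)), w1   [¬□-rule on 5: fresh world w1, w0Rw1]
12. ¬p1, w1   [¬∨-rule on 11]
13. ¬(¬p1 → p3), w1   [¬∨-rule on 11]
14. ¬p3, w1   [¬→-rule on 13]
15. p1, w1   [□-rule on 3 via w0Rw1]
Accessibility: w0Rw0, w0Rw1, w1Rw1
Branch closes: p1 and ¬p1 both at w1.
All branches of the negation close; one closing branch shown above.

Yes, valid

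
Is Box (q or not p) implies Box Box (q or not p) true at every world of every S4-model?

Tableau for the negation not (Box (q or not p) implies Box Box (q or not p)):
1. not (Box (q or not p) implies Box Box (q or not p)), u
2. Box (q or not p), u   [neg-implies-rule on 1]
3. not Box Box (q or not p), u   [neg-implies-rule on 1]
4. q or not p, u   [Box-rule on 2 via uRu]
5. not p, u   [or-rule on 4 (branches; this branch)]
6. not Box (q or not p), v   [neg-Box-rule on 3: fresh world v, uRv]
7. q or not p, v   [Box-rule on 2 via uRv]
8. not p, v   [or-rule on 7 (branches; this branch)]
9. not (q or not p), w   [neg-Box-rule on 6: fresh world w, vRw]
10. not q, w   [neg-or-rule on 9]
11. p, w   [neg-or-rule on 9]
12. q or not p, w   [Box-rule on 2 via uRw]
13. not p, w   [or-rule on 12 (branches; this branch)]
Accessibility: uRu, uRv, uRw, vRv, vRw, wRw
Branch closes: p and not p both at w.
Every branch of the negation's tableau closes; the branch above is one of them.

Valid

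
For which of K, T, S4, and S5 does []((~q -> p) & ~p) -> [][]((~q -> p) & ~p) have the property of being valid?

S4, S5

S4-tableau for the negation ~([]((~q -> p) & ~p) -> [][]((~q -> p) & ~p)):
1. ~([]((~q -> p) & ~p) -> [][]((~q -> p) & ~p)), 0
2. []((~q -> p) & ~p), 0
3. ~[][]((~q -> p) & ~p), 0
4. (~q -> p) & ~p, 0
5. ~q -> p, 0
6. ~p, 0
7. q, 0
8. ~[]((~q -> p) & ~p), 1
9. (~q -> p) & ~p, 1
10. ~q -> p, 1
11. ~p, 1
12. q, 1
13. ~((~q -> p) & ~p), 2
14. (~q -> p) & ~p, 2
15. ~q -> p, 2
16. ~p, 2
17. ~(~q -> p), 2
18. ~q, 2
19. p, 2
Accessibility: 0R0, 0R1, 0R2, 1R1, 1R2, 2R2
Branch closes: p and ~p both at 2.
Every branch closes (one shown): valid in S4, hence also in S5 (every theorem of S4 is a theorem of S5).
T-tableau for the negation ~([]((~q -> p) & ~p) -> [][]((~q -> p) & ~p)):
1. ~([]((~q -> p) & ~p) -> [][]((~q -> p) & ~p)), 0
2. []((~q -> p) & ~p), 0
3. ~[][]((~q -> p) & ~p), 0
4. (~q -> p) & ~p, 0
5. ~q -> p, 0
6. ~p, 0
7. q, 0
8. ~[]((~q -> p) & ~p), 1
9. (~q -> p) & ~p, 1
10. ~q -> p, 1
11. ~p, 1
12. q, 1
13. ~((~q -> p) & ~p), 2
14. p, 2
Accessibility: 0R0, 0R1, 1R1, 1R2, 2R2
Complete open branch: countermodel on a T-frame, so not valid in T, nor in K (the same frame is also a K-frame).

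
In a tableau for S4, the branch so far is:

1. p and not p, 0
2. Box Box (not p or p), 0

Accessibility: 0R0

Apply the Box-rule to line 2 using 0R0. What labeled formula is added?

Box (not p or p), 0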